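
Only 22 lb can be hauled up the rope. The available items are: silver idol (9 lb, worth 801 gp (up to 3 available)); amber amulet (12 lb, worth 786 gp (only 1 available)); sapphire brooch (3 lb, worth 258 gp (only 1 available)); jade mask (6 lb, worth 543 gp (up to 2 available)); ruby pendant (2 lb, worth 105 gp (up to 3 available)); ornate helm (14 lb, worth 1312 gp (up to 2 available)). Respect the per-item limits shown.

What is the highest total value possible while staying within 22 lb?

1960

The ratio ordering already packs tightly: jade mask + ruby pendant + ornate helm, 22 lb, 1960.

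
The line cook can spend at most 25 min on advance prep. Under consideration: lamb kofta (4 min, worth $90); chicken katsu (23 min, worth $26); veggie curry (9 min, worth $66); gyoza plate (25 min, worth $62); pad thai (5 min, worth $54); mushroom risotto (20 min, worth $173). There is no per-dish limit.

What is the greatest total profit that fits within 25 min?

540

Best packing: 6×lamb kofta — 24 min, 540 total.
Nothing else within 25 min beats 540.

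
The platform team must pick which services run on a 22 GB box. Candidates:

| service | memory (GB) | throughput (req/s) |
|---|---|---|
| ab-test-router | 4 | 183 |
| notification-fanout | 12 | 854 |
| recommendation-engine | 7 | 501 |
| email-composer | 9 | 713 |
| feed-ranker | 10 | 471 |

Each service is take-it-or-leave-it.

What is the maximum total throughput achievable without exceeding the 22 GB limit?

A density-first pass picks ab-test-router + recommendation-engine + email-composer — 1397 at 20 GB.
The 11 GB tied up in ab-test-router and recommendation-engine is better spent on notification-fanout — total rises to 1567 (21 GB).

1567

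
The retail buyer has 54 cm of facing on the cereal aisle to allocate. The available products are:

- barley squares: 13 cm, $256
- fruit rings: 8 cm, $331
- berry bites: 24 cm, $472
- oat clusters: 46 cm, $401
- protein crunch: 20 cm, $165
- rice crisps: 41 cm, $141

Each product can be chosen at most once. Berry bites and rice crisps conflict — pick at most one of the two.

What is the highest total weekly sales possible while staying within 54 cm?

Density check — fruit rings 41.38, barley squares 19.69, berry bites 19.67, oat clusters 8.72 are the best per cm.
Barley squares + fruit rings + berry bites uses 45 of the 54 cm and totals 1059.
The closest alternative, fruit rings + berry bites + protein crunch, reaches only 968.

1059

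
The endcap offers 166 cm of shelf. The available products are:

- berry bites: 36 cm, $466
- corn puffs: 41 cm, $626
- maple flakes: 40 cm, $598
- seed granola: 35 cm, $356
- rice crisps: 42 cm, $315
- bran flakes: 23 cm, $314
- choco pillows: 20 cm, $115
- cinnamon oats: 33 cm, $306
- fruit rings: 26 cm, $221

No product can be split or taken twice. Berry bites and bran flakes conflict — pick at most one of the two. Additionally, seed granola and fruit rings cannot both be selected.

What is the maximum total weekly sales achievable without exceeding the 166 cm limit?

2065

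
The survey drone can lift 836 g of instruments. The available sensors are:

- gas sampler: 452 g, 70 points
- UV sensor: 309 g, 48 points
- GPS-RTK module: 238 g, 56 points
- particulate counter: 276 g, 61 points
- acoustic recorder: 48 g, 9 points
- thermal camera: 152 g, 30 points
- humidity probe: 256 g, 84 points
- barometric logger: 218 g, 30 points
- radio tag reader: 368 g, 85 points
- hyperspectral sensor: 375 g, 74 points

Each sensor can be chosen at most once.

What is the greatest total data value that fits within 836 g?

Density check — humidity probe 0.33, GPS-RTK module 0.24, radio tag reader 0.23 are the best per g.
GPS-RTK module + particulate counter + acoustic recorder + humidity probe uses 818 of the 836 g and totals 210.

210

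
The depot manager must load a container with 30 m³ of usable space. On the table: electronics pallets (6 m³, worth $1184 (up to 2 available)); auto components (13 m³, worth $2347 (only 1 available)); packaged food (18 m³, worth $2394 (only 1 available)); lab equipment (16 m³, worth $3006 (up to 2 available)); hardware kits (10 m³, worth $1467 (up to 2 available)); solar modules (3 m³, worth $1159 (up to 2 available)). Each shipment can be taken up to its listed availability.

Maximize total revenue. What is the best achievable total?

A density-first pass picks 2×electronics pallets + hardware kits + 2×solar modules — 6153 at 28 m³.
Replace electronics pallets and hardware kits with lab equipment: the trade gains 355 net, giving 6508 at 28 m³.

6508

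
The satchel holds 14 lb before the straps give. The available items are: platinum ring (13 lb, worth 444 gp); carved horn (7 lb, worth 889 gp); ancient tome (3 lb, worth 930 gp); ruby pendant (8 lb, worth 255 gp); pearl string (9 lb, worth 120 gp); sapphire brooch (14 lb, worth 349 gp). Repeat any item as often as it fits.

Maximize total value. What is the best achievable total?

Density check — ancient tome 310.00, carved horn 127.00, platinum ring 34.15, ruby pendant 31.88 are the best per lb.
The ratio ordering already packs tightly: 4×ancient tome, 12 lb, 3720.
That's the maximum — no swap from here does better than 3720.

3720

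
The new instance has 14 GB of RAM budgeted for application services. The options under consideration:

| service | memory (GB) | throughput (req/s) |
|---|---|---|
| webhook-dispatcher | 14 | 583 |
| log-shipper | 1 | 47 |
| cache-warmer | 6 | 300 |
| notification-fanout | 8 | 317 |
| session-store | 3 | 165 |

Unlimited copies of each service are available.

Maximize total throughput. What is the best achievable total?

2×log-shipper + 4×session-store uses 14 of the 14 GB and totals 754.

754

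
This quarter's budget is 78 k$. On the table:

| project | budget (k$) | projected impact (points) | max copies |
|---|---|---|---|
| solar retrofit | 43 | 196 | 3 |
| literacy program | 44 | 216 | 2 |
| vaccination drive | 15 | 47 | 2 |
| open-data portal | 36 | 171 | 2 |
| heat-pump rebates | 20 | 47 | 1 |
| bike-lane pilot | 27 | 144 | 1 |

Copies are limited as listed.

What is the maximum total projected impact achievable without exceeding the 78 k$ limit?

362

Filling by ratio: literacy program + bike-lane pilot for 360, with 7 k$ left unused.
Replace literacy program with vaccination drive + open-data portal: the trade gains 2 net, giving 362 at 78 k$.
That's the maximum — no swap from here does better than 362.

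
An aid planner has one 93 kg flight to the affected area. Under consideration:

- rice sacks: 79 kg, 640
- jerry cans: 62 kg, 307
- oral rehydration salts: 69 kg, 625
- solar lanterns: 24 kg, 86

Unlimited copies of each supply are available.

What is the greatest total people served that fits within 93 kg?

The ratio ordering already packs tightly: oral rehydration salts + solar lanterns, 93 kg, 711.

711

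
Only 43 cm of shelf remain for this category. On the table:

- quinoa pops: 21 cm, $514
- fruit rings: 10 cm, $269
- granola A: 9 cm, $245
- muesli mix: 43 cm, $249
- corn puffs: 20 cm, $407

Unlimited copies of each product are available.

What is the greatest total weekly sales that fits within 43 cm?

Greedy by ratio would take 4×granola A: 36 cm used, total 980.
Replace 4×granola A with 4×fruit rings: the trade gains 96 net, giving 1076 at 40 cm.
Every other selection either busts 43 cm or fails to beat 1076.

1076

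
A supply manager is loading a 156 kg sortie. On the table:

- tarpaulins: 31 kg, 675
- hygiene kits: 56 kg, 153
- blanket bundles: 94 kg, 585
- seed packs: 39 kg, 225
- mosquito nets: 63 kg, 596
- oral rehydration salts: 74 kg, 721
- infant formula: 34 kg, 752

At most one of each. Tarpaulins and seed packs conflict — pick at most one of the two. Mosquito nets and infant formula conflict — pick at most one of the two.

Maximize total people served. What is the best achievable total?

2148

By people served per kg: infant formula 22.12, tarpaulins 21.77, oral rehydration salts 9.74 lead.
Best packing: tarpaulins + oral rehydration salts + infant formula — 139 kg, 2148 total.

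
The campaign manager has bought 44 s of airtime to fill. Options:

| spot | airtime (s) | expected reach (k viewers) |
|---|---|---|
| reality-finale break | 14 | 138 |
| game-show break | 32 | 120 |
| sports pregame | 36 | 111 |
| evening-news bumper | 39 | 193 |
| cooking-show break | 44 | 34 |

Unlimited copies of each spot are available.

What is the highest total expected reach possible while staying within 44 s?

3×reality-finale break uses 42 of the 44 s and totals 414.

414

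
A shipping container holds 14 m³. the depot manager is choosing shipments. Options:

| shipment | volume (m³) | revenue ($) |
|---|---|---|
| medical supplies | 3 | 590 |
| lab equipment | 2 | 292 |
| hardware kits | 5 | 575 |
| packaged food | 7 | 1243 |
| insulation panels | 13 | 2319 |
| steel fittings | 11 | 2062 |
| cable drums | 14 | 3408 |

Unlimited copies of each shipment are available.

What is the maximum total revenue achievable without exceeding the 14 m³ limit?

3408

Density check — cable drums 243.43, medical supplies 196.67, steel fittings 187.45, insulation panels 178.38 are the best per m³.
The ratio ordering already packs tightly: cable drums, 14 m³, 3408.
Nothing else within 14 m³ beats 3408.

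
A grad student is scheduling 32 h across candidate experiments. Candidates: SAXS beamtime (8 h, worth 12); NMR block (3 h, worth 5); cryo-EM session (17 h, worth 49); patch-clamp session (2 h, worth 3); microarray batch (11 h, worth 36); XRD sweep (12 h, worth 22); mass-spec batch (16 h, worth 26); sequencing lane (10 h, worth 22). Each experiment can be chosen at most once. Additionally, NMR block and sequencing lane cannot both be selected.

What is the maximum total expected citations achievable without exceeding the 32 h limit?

90

NMR block + cryo-EM session + microarray batch uses 31 of the 32 h and totals 90.
That's the maximum — no feasible swap from here does better than 90.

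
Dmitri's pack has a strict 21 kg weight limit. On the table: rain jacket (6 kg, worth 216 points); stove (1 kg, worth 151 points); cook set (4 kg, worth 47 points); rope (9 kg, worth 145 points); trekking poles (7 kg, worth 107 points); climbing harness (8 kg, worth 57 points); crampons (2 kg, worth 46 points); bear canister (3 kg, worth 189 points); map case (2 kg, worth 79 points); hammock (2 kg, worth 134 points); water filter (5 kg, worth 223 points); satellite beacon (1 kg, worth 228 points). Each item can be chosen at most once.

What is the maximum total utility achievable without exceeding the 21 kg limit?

1220

Best packing: rain jacket + stove + bear canister + map case + hammock + water filter + satellite beacon — 20 kg, 1220 total.
The closest alternative, rain jacket + stove + crampons + bear canister + hammock + water filter + satellite beacon, reaches only 1187.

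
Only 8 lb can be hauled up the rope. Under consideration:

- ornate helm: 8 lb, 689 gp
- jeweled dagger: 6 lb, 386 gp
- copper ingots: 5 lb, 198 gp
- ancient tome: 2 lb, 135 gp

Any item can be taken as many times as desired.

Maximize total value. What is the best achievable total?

689

The ratio ordering already packs tightly: ornate helm, 8 lb, 689.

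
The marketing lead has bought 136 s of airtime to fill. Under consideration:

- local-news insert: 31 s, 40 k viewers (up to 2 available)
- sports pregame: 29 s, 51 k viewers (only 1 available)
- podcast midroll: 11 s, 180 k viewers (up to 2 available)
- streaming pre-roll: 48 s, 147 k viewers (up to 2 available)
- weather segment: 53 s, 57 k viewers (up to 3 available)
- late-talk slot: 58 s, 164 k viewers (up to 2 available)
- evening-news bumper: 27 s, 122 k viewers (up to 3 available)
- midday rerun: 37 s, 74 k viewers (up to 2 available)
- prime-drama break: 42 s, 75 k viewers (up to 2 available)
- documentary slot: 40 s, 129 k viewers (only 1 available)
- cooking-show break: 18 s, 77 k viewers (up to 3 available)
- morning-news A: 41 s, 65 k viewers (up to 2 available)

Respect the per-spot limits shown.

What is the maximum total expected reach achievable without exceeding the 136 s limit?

Density check — podcast midroll 16.36, evening-news bumper 4.52, cooking-show break 4.28, documentary slot 3.23 are the best per s.
A density-first pass picks 2×podcast midroll + 3×evening-news bumper + cooking-show break — 803 at 121 s.
The 27 s tied up in evening-news bumper is better spent on 2×cooking-show break — total rises to 835 (130 s).

835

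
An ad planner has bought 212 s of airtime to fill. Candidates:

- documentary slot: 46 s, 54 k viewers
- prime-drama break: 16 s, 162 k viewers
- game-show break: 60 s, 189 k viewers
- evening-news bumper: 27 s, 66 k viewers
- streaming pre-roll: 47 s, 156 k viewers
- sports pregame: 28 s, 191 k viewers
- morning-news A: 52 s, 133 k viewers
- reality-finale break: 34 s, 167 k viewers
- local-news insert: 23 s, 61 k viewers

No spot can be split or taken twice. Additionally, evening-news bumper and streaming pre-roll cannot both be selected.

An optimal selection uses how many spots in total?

6

Best achievable expected reach is 926.
For example prime-drama break + game-show break + streaming pre-roll + sports pregame + reality-finale break + local-news insert achieves it, using 208 s.
Any selection reaching 926 contains exactly 6 spots.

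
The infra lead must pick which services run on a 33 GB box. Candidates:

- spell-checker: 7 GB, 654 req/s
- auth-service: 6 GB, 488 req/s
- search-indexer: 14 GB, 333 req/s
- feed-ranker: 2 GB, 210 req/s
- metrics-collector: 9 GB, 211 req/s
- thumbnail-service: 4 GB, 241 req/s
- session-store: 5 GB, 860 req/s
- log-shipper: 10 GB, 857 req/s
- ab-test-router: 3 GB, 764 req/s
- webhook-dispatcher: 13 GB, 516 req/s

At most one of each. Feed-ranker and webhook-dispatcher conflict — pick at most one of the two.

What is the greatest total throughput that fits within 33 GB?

3833

Taking spell-checker + auth-service + feed-ranker + session-store + log-shipper + ab-test-router: 33 GB used, 3833 in throughput.
Next best is spell-checker + auth-service + session-store + log-shipper + ab-test-router at 3623 (31 GB) — short by 210.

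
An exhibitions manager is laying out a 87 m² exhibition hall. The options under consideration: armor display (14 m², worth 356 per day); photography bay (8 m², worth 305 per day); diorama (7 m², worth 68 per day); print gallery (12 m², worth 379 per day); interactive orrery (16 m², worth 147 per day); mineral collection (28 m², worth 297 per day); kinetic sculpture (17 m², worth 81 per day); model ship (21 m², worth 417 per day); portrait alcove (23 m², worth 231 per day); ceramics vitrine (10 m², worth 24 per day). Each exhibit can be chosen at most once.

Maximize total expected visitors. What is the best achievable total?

Ranking by ratio (expected visitors/m²): photography bay 38.12, print gallery 31.58, armor display 25.43, model ship 19.86.
The ratio heuristic lands on armor display + photography bay + print gallery + mineral collection + model ship (1754) but leaves 4 m² idle.
Replace mineral collection with diorama + portrait alcove: the trade gains 2 net, giving 1756 at 85 m².
The spare 2 m² is too small for any remaining exhibit, and no exchange beats 1756.

1756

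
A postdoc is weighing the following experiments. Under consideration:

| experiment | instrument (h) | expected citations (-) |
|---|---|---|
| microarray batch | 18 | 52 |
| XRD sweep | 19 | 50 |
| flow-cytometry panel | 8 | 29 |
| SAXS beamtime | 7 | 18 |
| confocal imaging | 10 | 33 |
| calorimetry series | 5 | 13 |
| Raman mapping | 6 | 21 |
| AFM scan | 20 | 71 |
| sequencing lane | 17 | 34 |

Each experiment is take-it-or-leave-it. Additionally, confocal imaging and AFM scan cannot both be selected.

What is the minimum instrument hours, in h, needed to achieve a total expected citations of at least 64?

20

Minimise h subject to total expected citations ≥ 64.
AFM scan: 71 expected citations at 20 h.
Any bundle with less than 20 h falls short of 64.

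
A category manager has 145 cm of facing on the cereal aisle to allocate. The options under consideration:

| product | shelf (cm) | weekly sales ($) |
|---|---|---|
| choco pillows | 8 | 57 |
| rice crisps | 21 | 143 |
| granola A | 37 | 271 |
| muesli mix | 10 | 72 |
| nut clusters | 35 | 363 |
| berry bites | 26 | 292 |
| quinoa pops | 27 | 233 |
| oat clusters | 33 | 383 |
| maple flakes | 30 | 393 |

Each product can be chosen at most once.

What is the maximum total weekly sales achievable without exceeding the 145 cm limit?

1574

Density check — maple flakes 13.10, oat clusters 11.61, berry bites 11.23, nut clusters 10.37 are the best per cm.
Greedy by ratio would take choco pillows + muesli mix + nut clusters + berry bites + oat clusters + maple flakes: 142 cm used, total 1560.
The 18 cm tied up in choco pillows and muesli mix is better spent on rice crisps — total rises to 1574 (145 cm).
Next best is choco pillows + muesli mix + nut clusters + berry bites + oat clusters + maple flakes at 1560 (142 cm) — short by 14.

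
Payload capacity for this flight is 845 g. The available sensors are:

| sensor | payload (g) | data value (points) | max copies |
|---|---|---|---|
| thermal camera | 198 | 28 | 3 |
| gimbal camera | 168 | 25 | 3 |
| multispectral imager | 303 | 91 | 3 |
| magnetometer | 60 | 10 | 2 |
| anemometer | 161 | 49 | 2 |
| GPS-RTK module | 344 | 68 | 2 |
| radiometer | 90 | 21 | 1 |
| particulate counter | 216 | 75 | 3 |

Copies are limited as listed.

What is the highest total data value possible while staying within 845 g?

Taking anemometer + 3×particulate counter: 809 g used, 274 in data value.
Nothing else within 845 g beats 274.

274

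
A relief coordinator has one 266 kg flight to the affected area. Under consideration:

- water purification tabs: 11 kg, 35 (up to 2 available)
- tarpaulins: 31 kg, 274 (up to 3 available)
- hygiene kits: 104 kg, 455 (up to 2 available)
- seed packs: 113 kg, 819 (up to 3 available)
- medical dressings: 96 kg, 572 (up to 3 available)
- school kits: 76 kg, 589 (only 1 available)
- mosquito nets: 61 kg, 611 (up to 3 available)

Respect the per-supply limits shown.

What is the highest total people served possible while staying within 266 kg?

2422

By people served per kg: mosquito nets 10.02, tarpaulins 8.84, school kits 7.75 lead.
Taking the top-ratio supplies first gives water purification tabs + 2×tarpaulins + 3×mosquito nets for 2416 (256 kg).
Dropping water purification tabs and 2×tarpaulins frees 73 kg; slotting in school kits (76 kg) lifts the total to 2422 at 259 kg.
Nothing else within 266 kg beats 2422.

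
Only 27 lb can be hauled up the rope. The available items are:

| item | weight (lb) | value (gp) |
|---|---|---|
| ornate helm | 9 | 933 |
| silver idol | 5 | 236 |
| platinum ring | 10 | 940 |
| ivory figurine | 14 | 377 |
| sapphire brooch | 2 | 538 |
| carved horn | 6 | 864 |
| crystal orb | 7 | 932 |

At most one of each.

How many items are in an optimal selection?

4

The maximum value within 27 lb is 3275.
For example ornate helm + platinum ring + sapphire brooch + carved horn achieves it, using 27 lb.
All optima have 4 items.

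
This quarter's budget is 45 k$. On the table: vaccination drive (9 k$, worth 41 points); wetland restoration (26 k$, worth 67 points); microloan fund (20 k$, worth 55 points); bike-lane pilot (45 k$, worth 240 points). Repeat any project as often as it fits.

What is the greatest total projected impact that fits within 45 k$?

Bike-lane pilot uses 45 of the 45 k$ and totals 240.

240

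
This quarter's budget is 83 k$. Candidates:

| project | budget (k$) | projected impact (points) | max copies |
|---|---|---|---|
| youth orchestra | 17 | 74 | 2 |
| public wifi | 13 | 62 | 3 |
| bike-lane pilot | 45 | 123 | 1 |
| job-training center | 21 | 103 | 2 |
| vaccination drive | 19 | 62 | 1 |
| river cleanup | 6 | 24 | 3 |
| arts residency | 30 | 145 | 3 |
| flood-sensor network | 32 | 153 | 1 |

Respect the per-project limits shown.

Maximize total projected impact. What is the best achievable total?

401

Greedy by ratio would take 2×job-training center + river cleanup + arts residency: 78 k$ used, total 375.
Dropping job-training center and river cleanup frees 27 k$; slotting in flood-sensor network (32 k$) lifts the total to 401 at 83 k$.
That's the maximum — no swap from here does better than 401.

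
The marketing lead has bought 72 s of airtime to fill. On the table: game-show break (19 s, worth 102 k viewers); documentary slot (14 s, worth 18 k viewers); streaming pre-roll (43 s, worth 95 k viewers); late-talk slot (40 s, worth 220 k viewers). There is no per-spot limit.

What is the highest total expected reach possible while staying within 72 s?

324

By expected reach per s: late-talk slot 5.50, game-show break 5.37, streaming pre-roll 2.21 lead.
Greedy by ratio would take game-show break + late-talk slot: 59 s used, total 322.
The 40 s tied up in late-talk slot is better spent on 2×game-show break + documentary slot — total rises to 324 (71 s).
The spare 1 s is too small for any remaining spot, and no exchange beats 324.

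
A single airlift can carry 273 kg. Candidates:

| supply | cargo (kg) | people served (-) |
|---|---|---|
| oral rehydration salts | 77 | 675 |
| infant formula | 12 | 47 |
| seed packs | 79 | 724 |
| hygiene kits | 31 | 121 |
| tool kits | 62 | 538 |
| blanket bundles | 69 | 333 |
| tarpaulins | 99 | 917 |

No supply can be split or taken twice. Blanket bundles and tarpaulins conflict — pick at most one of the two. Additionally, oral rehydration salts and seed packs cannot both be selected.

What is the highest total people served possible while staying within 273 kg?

2300

Density check — tarpaulins 9.26, seed packs 9.16, oral rehydration salts 8.77, tool kits 8.68 are the best per kg.
Seed packs + hygiene kits + tool kits + tarpaulins uses 271 of the 273 kg and totals 2300.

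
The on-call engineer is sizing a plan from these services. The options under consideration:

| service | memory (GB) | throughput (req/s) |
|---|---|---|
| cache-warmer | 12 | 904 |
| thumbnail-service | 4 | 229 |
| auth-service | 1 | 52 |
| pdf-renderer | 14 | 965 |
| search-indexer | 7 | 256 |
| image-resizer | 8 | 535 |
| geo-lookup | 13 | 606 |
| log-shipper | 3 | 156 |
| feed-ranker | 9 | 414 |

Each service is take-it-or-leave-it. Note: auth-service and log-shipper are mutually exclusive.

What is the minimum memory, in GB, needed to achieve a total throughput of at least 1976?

29

Look for the lowest-memory combination reaching 1976.
cache-warmer + pdf-renderer + log-shipper reaches 2025 using 29 GB.
No combination under 29 GB hits 1976.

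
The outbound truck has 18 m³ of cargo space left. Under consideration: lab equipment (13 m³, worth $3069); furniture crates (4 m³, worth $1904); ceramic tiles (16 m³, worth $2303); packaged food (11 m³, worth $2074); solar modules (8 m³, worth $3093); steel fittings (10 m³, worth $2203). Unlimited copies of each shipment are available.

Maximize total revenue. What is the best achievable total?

Best packing: 4×furniture crates — 16 m³, 7616 total.
Nothing else within 18 m³ beats 7616.

7616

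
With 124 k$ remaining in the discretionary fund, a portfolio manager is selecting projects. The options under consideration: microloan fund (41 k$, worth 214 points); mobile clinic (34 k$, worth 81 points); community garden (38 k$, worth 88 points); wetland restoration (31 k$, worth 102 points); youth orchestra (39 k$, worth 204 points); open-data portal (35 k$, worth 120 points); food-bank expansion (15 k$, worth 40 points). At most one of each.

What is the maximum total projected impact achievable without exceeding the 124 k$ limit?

Density check — youth orchestra 5.23, microloan fund 5.22, open-data portal 3.43 are the best per k$.
Best packing: microloan fund + youth orchestra + open-data portal — 115 k$, 538 total.
No other feasible combination exceeds 538.

538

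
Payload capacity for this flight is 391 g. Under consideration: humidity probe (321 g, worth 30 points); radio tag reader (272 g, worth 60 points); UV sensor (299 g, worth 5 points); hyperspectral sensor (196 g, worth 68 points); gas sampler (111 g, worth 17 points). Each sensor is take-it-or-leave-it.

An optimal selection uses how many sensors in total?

Best achievable data value is 85.
One optimal bundle: hyperspectral sensor + gas sampler (307 g).
All optima have 2 sensors.

2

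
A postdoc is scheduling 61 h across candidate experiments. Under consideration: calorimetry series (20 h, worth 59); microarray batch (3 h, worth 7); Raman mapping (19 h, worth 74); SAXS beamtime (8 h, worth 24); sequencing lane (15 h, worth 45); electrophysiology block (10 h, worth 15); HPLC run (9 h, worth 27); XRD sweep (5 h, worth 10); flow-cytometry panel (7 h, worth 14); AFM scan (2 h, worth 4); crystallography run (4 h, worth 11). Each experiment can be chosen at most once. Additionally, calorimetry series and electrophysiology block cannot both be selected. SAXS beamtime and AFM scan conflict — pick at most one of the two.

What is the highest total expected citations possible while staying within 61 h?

Ranking by ratio (expected citations/h): Raman mapping 3.89, SAXS beamtime 3.00, sequencing lane 3.00.
Taking calorimetry series + microarray batch + Raman mapping + sequencing lane + crystallography run: 61 h used, 196 in expected citations.

196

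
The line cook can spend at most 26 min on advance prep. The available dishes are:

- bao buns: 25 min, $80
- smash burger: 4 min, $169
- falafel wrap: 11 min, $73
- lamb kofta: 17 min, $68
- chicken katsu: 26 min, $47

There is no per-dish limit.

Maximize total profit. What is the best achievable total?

1014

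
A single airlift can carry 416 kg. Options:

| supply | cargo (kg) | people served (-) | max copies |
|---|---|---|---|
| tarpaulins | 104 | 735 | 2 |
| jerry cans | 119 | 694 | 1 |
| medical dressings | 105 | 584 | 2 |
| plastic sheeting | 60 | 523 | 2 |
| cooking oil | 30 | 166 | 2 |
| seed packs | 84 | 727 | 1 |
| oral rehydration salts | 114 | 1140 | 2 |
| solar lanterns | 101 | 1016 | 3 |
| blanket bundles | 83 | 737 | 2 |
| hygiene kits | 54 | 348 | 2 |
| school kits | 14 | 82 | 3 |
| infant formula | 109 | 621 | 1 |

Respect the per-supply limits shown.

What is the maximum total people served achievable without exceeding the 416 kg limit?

Taking the top-ratio supplies first gives 3×solar lanterns + blanket bundles + 2×school kits for 3949 (414 kg).
Replace 2×solar lanterns and 2×school kits with 2×oral rehydration salts: the trade gains 84 net, giving 4033 at 412 kg.
That's the maximum — no swap from here does better than 4033.

4033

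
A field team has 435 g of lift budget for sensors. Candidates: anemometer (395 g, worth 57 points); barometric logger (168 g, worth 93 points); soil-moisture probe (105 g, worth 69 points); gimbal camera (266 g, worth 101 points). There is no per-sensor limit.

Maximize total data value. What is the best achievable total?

By data value per g: soil-moisture probe 0.66, barometric logger 0.55, gimbal camera 0.38 lead.
Taking 4×soil-moisture probe: 420 g used, 276 in data value.

276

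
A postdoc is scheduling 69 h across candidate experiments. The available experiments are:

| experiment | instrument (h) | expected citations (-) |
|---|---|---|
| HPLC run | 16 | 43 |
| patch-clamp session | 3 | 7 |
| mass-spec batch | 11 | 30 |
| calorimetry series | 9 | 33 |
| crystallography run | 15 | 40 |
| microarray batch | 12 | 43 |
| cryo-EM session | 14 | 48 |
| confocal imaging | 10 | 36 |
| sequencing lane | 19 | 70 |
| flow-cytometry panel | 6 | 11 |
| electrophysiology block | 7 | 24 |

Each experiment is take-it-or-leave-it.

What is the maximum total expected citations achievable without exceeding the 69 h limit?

237

Taking patch-clamp session + calorimetry series + microarray batch + cryo-EM session + confocal imaging + sequencing lane: 67 h used, 237 in expected citations.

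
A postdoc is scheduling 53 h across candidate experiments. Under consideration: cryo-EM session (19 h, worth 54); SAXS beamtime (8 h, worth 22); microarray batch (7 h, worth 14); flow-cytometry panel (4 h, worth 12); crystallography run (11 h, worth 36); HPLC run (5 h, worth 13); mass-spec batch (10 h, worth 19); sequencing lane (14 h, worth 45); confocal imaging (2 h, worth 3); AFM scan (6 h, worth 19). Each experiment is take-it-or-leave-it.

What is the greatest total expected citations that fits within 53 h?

160

Filling by ratio: SAXS beamtime + flow-cytometry panel + crystallography run + HPLC run + sequencing lane + confocal imaging + AFM scan for 150, with 3 h left unused.
Dropping SAXS beamtime and confocal imaging and AFM scan frees 16 h; slotting in cryo-EM session (19 h) lifts the total to 160 at 53 h.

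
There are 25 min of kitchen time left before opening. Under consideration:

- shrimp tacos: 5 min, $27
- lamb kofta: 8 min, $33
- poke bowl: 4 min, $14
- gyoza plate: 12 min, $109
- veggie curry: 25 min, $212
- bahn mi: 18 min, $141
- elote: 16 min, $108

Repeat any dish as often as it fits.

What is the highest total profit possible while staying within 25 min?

Ranking by ratio (profit/min): gyoza plate 9.08, veggie curry 8.48, bahn mi 7.83, elote 6.75.
2×gyoza plate uses 24 of the 25 min and totals 218.
That's the maximum — no swap from here does better than 218.

218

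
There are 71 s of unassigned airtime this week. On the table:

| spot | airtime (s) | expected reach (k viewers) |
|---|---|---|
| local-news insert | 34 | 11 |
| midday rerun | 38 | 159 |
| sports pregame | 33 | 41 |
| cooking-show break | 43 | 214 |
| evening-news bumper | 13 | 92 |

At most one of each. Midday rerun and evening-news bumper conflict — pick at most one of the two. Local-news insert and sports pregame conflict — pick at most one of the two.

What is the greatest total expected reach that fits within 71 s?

306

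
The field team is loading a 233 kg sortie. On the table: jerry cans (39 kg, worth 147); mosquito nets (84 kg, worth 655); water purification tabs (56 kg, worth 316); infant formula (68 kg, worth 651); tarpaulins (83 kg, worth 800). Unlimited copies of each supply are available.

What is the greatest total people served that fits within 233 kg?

2102

Filling by ratio: water purification tabs + 2×tarpaulins for 1916, with 11 kg left unused.
Replace water purification tabs and tarpaulins with 2×infant formula: the trade gains 186 net, giving 2102 at 219 kg.
Every other selection either busts 233 kg or fails to beat 2102.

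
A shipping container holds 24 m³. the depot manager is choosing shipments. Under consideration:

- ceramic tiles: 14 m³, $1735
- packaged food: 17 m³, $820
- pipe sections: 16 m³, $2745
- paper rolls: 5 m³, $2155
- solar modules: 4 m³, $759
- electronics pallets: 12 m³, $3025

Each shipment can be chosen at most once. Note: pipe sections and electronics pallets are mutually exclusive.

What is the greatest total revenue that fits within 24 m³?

By revenue per m³: paper rolls 431.00, electronics pallets 252.08, solar modules 189.75 lead.
Taking paper rolls + solar modules + electronics pallets: 21 m³ used, 5939 in revenue.
The closest alternative, paper rolls + electronics pallets, reaches only 5180.

5939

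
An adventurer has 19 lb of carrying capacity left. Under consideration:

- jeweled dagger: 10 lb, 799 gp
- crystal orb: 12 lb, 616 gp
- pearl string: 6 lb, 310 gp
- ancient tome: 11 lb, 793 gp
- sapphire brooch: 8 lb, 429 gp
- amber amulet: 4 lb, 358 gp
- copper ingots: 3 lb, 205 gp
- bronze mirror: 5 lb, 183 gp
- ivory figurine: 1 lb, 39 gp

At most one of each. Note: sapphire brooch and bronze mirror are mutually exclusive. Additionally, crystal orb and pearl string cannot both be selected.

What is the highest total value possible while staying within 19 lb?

1401

Jeweled dagger + amber amulet + copper ingots + ivory figurine uses 18 of the 19 lb and totals 1401.
Next best is ancient tome + amber amulet + copper ingots + ivory figurine at 1395 (19 lb) — short by 6.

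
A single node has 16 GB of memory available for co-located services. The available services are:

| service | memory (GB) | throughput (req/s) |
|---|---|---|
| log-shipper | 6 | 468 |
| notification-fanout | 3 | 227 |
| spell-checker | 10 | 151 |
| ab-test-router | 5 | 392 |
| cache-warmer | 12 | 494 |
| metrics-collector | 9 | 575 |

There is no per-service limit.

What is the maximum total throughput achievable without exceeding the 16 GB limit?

Filling by ratio: 3×ab-test-router for 1176, with 1 GB left unused.
The 5 GB tied up in ab-test-router is better spent on log-shipper — total rises to 1252 (16 GB).
No other feasible combination exceeds 1252.

1252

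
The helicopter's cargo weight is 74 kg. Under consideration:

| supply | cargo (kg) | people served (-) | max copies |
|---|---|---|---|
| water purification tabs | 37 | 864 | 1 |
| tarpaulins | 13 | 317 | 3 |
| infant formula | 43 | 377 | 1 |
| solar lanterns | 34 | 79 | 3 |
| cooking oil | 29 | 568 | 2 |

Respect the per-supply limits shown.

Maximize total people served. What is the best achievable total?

1519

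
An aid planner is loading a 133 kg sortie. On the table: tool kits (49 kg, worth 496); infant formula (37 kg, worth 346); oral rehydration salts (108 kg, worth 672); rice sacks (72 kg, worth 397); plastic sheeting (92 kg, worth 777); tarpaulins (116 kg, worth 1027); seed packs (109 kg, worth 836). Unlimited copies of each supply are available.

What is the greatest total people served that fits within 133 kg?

1188

By people served per kg: tool kits 10.12, infant formula 9.35, tarpaulins 8.85 lead.
Greedy by ratio would take 2×tool kits: 98 kg used, total 992.
Replace tool kits with 2×infant formula: the trade gains 196 net, giving 1188 at 123 kg.
Every other selection either busts 133 kg or fails to beat 1188.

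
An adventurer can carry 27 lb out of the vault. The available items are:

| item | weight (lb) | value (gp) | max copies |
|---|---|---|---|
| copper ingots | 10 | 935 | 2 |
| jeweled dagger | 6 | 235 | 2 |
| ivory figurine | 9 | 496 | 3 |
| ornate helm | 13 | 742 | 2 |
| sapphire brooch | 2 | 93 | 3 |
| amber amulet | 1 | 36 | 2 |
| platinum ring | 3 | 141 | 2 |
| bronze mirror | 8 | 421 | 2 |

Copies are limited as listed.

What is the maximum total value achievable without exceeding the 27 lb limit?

2197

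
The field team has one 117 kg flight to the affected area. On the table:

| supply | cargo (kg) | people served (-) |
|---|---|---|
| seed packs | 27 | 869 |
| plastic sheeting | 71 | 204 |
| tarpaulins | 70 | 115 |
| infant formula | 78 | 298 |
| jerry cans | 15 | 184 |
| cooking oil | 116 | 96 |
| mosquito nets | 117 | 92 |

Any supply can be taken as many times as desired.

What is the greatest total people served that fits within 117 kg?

3476

The ratio ordering already packs tightly: 4×seed packs, 108 kg, 3476.
No other feasible combination exceeds 3476.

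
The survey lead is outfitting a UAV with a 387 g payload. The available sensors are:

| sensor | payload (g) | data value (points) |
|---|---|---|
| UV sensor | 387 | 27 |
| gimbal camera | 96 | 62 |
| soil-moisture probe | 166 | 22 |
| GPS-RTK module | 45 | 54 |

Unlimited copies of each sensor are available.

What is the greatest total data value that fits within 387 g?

432

Ranking by ratio (data value/g): GPS-RTK module 1.20, gimbal camera 0.65, soil-moisture probe 0.13.
Taking 8×GPS-RTK module: 360 g used, 432 in data value.
The spare 27 g is too small for any remaining sensor, and no exchange beats 432.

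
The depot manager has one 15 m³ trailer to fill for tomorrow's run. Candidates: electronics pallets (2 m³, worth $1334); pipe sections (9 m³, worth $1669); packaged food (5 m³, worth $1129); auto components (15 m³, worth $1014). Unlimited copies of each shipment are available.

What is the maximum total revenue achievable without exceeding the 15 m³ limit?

9338

Density check — electronics pallets 667.00, packaged food 225.80, pipe sections 185.44, auto components 67.60 are the best per m³.
Taking 7×electronics pallets: 14 m³ used, 9338 in revenue.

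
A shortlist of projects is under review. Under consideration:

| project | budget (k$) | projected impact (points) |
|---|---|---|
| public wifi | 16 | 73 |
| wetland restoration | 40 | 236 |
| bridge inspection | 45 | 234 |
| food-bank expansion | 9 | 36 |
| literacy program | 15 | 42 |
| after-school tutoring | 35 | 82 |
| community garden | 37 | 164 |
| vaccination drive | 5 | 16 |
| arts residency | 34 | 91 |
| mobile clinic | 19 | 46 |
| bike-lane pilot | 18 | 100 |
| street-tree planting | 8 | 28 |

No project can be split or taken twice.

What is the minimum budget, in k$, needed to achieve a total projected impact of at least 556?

Minimise k$ subject to total projected impact ≥ 556.
Taking wetland restoration + bridge inspection + bike-lane pilot gives 570 (≥ 556) for 103 k$.
Any bundle with less than 103 k$ falls short of 556.

103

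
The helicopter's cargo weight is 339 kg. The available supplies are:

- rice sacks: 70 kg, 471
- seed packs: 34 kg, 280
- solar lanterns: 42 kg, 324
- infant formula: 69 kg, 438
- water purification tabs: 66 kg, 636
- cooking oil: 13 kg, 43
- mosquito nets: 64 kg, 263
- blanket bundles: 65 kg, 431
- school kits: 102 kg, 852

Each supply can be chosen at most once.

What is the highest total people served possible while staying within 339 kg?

Density check — water purification tabs 9.64, school kits 8.35, seed packs 8.24 are the best per kg.
Greedy by ratio would take rice sacks + seed packs + solar lanterns + water purification tabs + cooking oil + school kits: 327 kg used, total 2606.
Replace solar lanterns and cooking oil with blanket bundles: the trade gains 64 net, giving 2670 at 337 kg.
Next best is seed packs + infant formula + water purification tabs + blanket bundles + school kits at 2637 (336 kg) — short by 33.

2670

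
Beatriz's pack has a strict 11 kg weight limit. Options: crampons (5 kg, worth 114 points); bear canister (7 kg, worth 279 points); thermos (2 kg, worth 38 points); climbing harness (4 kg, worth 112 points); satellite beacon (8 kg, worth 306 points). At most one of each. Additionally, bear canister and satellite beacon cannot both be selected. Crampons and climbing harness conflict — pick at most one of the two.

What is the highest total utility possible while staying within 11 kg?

391

Ranking by ratio (utility/kg): bear canister 39.86, satellite beacon 38.25, climbing harness 28.00, crampons 22.80.
The ratio ordering already packs tightly: bear canister + climbing harness, 11 kg, 391.
Nothing else feasible within 11 kg beats 391.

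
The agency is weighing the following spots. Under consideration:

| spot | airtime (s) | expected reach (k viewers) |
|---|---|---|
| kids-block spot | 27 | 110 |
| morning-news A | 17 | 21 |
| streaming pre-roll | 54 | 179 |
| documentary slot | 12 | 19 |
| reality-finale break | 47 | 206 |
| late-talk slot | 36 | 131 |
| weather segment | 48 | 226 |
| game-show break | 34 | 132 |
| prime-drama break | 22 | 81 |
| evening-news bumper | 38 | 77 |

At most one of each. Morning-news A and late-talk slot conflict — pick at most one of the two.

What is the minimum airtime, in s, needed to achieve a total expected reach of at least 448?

Need the lightest bundle worth ≥ 448.
Taking documentary slot + reality-finale break + weather segment gives 451 (≥ 448) for 107 s.
No combination under 107 s hits 448.

107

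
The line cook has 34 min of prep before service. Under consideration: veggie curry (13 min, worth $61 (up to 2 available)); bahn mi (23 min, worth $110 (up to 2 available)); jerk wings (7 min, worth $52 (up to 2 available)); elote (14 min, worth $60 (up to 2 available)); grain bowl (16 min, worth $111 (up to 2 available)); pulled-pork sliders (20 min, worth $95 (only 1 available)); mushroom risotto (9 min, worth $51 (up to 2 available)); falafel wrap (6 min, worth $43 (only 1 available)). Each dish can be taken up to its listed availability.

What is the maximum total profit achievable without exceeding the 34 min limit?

Ranking by ratio (profit/min): jerk wings 7.43, falafel wrap 7.17, grain bowl 6.94.
A density-first pass picks 2×jerk wings + mushroom risotto + falafel wrap — 198 at 29 min.
Replace 2×jerk wings and mushroom risotto and falafel wrap with 2×grain bowl: the trade gains 24 net, giving 222 at 32 min.
The spare 2 min is too small for any remaining dish, and no exchange beats 222.

222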